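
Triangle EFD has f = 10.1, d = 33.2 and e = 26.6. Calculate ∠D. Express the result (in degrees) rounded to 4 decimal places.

123.0031

By the law of cosines, cos D = (e² + f² − d²) / (2·e·f) ≈ -0.54468, so ∠D ≈ 123.00°.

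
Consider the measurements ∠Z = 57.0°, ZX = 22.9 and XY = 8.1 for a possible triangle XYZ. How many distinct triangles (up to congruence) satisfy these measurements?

ZX·sin Z = 22.9·sin(57.0°) ≈ 19.21.
Since XY = 8.1 < 19.21 = ZX sin Z, no triangle exists.

0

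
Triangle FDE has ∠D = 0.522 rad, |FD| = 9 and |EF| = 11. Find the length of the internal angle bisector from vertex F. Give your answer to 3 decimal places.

Law of sines: sin E = |FD|·sin D/|EF| ≈ 0.40796.
Since |EF| ≥ |FD|, only the acute value applies: ∠E ≈ 0.420 rad.
Then ∠F = π − ∠D − ∠E ≈ 2.199 rad.
Law of sines gives |DE| = |EF|·sin F/sin D ≈ 17.844.
The bisector from F has length 2·|EF|·|FD|·cos(∠F/2)/(|EF|+|FD|) ≈ 4.4934.

4.493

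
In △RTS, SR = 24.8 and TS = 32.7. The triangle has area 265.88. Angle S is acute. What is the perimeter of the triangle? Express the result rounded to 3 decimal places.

From area = ½·TS·SR·sin S, we get sin S = 2·area/(TS·SR) ≈ 0.65572.
Taking the acute solution, ∠S ≈ 40.97°.
Law of cosines then gives RT ≈ 21.442.
Perimeter = 32.7 + 24.8 + 21.442 = 78.942.

perimeter ≈ 78.942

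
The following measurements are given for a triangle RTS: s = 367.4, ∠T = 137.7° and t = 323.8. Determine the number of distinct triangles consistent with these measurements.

s·sin T = 367.4·sin(137.7°) ≈ 247.3.
Since ∠T is not acute, a triangle exists only if t > s; here t ≤ s, so there is no triangle.

0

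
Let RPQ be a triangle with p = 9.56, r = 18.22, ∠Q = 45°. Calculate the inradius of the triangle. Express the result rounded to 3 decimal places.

By the law of cosines, q² = r² + p² − 2·r·p·cos Q = 177.03, so q ≈ 13.305.
Area = ½·r·p·sin Q ≈ 61.583.
Semiperimeter s = (18.22+9.56+13.305)/2 = 20.543.
Inradius = area/s = 61.583/20.543 ≈ 2.9978.

2.998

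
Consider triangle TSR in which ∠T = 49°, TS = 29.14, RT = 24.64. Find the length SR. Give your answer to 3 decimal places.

22.675

By the law of cosines, SR² = RT² + TS² − 2·RT·TS·cos T = 514.16, so SR ≈ 22.675.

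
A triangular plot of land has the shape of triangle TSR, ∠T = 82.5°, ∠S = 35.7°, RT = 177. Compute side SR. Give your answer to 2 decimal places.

The third angle is ∠R = 180° − ∠T − ∠S = 61.80°.
Law of sines: SR = RT·sin T/sin S ≈ 300.73.

300.73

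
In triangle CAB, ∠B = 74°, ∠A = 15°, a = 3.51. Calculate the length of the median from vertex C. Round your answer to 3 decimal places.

The third angle is ∠C = 180° − ∠A − ∠B = 91.00°.
Law of sines: c = a·sin C/sin A ≈ 13.56.
Law of sines: b = a·sin B/sin A ≈ 13.036.
Median from C: ½√(2·a² + 2·b² − c²) ≈ 6.7206.

m_C ≈ 6.721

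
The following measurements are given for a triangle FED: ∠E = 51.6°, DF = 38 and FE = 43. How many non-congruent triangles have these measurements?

2

FE·sin E = 43·sin(51.6°) ≈ 33.7.
Since FE sin E < DF < FE (33.7 < 38 < 43), two triangles exist.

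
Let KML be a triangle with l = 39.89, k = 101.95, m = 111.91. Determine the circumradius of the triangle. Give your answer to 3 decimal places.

By the law of cosines, cos K = (m² + l² − k²) / (2·m·l) ≈ 0.41680, so ∠K ≈ 65.37°.
Circumradius = k/(2 sin K) ≈ 56.078.

R ≈ 56.078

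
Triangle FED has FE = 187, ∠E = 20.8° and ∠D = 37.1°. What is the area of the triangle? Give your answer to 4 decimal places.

area ≈ 8719.4932

The third angle is ∠F = 180° − ∠E − ∠D = 122.10°.
Law of sines: ED = FE·sin F/sin D ≈ 262.62.
Law of sines: DF = FE·sin E/sin D ≈ 110.09.
Area = ½·FE·ED·sin E ≈ 8719.5.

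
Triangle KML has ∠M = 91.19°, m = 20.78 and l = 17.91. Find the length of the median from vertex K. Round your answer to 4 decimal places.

m_K ≈ 18.7195

Law of sines: sin L = l·sin M/m ≈ 0.86170.
Since m ≥ l, only the acute value applies: ∠L ≈ 59.51°.
Then ∠K = 180° − ∠M − ∠L ≈ 29.30°.
Law of sines gives k = m·sin K/sin M ≈ 10.172.
Median from K: ½√(2·m² + 2·l² − k²) ≈ 18.72.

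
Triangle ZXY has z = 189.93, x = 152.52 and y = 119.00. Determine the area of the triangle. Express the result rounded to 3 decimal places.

Semiperimeter s = (189.93 + 152.52 + 119)/2 = 230.73.
Heron's formula: area = √(230.73·40.795·78.205·111.73) ≈ 9068.7.

9068.662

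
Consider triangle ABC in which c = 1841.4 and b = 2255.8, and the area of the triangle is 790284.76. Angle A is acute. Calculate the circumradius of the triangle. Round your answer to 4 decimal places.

R ≈ 1172.8422

From area = ½·b·c·sin A, we get sin A = 2·area/(b·c) ≈ 0.38051.
Taking the acute solution, ∠A ≈ 22.37°.
Law of cosines then gives a ≈ 892.55.
Circumradius = a/(2 sin A) ≈ 1172.8.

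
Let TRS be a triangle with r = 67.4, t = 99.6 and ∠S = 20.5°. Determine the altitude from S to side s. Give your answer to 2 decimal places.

54.12

By the law of cosines, s² = t² + r² − 2·t·r·cos S = 1887.1, so s ≈ 43.441.
Area = ½·t·r·sin S ≈ 1175.5.
The altitude from S has length 2·area/s ≈ 54.119.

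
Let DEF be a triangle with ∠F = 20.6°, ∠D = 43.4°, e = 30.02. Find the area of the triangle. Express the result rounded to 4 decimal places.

The third angle is ∠E = 180° − ∠F − ∠D = 116.00°.
Law of sines: d = e·sin D/sin E ≈ 22.949.
Law of sines: f = e·sin F/sin E ≈ 11.752.
Area = ½·e·d·sin F ≈ 121.2.

121.1966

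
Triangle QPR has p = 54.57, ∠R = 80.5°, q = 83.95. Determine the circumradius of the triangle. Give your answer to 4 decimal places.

By the law of cosines, r² = q² + p² − 2·q·p·cos R = 8513.3, so r ≈ 92.267.
Area = ½·q·p·sin R ≈ 2259.2.
Circumradius = r/(2 sin R) ≈ 46.775.

46.7752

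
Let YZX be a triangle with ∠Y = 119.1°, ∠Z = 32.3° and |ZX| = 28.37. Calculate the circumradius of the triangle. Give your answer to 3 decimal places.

The third angle is ∠X = 180° − ∠Y − ∠Z = 28.60°.
Law of sines: |XY| = |ZX|·sin Z/sin Y ≈ 17.35.
Law of sines: |YZ| = |ZX|·sin X/sin Y ≈ 15.542.
Circumradius = |ZX|/(2 sin Y) ≈ 16.234.

16.234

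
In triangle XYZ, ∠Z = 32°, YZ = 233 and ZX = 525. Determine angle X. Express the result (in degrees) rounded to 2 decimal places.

By the law of cosines, XY² = YZ² + ZX² − 2·YZ·ZX·cos Z = 1.2244e+05, so XY ≈ 349.91.
Law of cosines again: cos X = (ZX² + XY² − YZ²)/(2·ZX·XY) ≈ 0.93568, so ∠X ≈ 20.66°.

∠X ≈ 20.66°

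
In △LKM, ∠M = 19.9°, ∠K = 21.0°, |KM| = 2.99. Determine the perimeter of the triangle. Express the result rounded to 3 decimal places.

perimeter ≈ 6.181

The third angle is ∠L = 180° − ∠K − ∠M = 139.10°.
Law of sines: |ML| = |KM|·sin K/sin L ≈ 1.6366.
Law of sines: |LK| = |KM|·sin M/sin L ≈ 1.5544.
Semiperimeter s = (2.99+1.6366+1.5544)/2 = 3.0905.
Perimeter = 2.99 + 1.6366 + 1.5544 = 6.181.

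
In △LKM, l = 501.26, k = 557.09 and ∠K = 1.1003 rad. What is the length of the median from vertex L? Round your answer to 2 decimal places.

m_L ≈ 499.15

Law of sines: sin L = l·sin K/k ≈ 0.80202.
Since k ≥ l, only the acute value applies: ∠L ≈ 0.9307 rad.
Then ∠M = π − ∠K − ∠L ≈ 1.1106 rad.
Law of sines gives m = k·sin M/sin K ≈ 559.99.
Median from L: ½√(2·k² + 2·m² − l²) ≈ 499.15.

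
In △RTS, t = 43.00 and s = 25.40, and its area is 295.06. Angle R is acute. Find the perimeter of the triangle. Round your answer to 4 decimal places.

94.0135

From area = ½·t·s·sin R, we get sin R = 2·area/(t·s) ≈ 0.54030.
Taking the acute solution, ∠R ≈ 32.70°.
Law of cosines then gives r ≈ 25.614.
Perimeter = 25.614 + 43 + 25.4 = 94.014.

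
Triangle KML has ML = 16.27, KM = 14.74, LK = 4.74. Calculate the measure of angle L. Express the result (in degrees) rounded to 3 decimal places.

∠L ≈ 63.046°

By the law of cosines, cos L = (ML² + LK² − KM²) / (2·ML·LK) ≈ 0.45327, so ∠L ≈ 63.05°.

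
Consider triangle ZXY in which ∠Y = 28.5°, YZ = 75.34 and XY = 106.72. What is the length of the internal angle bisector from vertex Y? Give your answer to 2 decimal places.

By the law of cosines, ZX² = XY² + YZ² − 2·XY·YZ·cos Y = 2933.4, so ZX ≈ 54.161.
The bisector from Y has length 2·XY·YZ·cos(∠Y/2)/(XY+YZ) ≈ 85.608.

85.61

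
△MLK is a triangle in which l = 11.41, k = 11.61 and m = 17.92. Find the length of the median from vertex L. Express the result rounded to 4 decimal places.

m_L ≈ 13.9790

Median from L: ½√(2·k² + 2·m² − l²) ≈ 13.979.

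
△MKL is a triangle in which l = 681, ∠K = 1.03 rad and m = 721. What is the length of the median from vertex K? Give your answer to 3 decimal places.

610.155

By the law of cosines, k² = l² + m² − 2·l·m·cos K = 4.7805e+05, so k ≈ 691.41.
Median from K: ½√(2·l² + 2·m² − k²) ≈ 610.15.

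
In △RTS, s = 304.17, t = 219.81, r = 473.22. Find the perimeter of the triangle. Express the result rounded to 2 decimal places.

perimeter ≈ 997.20

Perimeter = 473.22 + 219.81 + 304.17 = 997.2.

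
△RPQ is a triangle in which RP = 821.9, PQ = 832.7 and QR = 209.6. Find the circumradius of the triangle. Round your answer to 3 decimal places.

By the law of cosines, cos R = (QR² + RP² − PQ²) / (2·QR·RP) ≈ 0.07564, so ∠R ≈ 1.495 rad.
Circumradius = PQ/(2 sin R) ≈ 417.55.

417.546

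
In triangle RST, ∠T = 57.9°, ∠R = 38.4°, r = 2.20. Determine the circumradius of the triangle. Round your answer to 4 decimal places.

The third angle is ∠S = 180° − ∠T − ∠R = 83.70°.
Law of sines: s = r·sin S/sin R ≈ 3.5204.
Law of sines: t = r·sin T/sin R ≈ 3.0004.
Circumradius = r/(2 sin R) ≈ 1.7709.

1.7709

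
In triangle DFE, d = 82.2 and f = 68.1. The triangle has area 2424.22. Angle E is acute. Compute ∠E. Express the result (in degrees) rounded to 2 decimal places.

60.01

From area = ½·d·f·sin E, we get sin E = 2·area/(d·f) ≈ 0.86613.
Taking the acute solution, ∠E ≈ 60.01°.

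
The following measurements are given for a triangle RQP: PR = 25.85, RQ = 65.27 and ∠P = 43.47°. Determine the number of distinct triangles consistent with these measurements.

1

PR·sin P = 25.85·sin(43.47°) ≈ 17.78.
Since RQ ≥ PR, exactly one triangle exists.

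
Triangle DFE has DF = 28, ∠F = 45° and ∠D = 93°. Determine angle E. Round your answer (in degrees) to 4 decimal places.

∠E ≈ 42.0000°

The third angle is ∠E = 180° − ∠D − ∠F = 42.00°.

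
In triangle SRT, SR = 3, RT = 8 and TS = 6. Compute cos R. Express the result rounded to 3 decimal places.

By the law of cosines, cos R = (SR² + RT² − TS²) / (2·SR·RT) ≈ 0.77083, so ∠R ≈ 39.57°.

cos R ≈ 0.771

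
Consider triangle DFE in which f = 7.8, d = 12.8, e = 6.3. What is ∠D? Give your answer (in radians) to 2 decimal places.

∠D ≈ 2.27 rad

By the law of cosines, cos D = (f² + e² − d²) / (2·f·e) ≈ -0.64418, so ∠D ≈ 2.2707 rad.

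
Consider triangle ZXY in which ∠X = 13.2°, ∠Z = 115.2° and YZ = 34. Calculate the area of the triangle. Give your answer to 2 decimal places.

1794.89

The third angle is ∠Y = 180° − ∠Z − ∠X = 51.60°.
Law of sines: XY = YZ·sin Z/sin X ≈ 134.72.
Law of sines: ZX = YZ·sin Y/sin X ≈ 116.69.
Area = ½·YZ·XY·sin Y ≈ 1794.9.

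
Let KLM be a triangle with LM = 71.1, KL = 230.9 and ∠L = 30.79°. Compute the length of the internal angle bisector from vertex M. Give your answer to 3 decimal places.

By the law of cosines, MK² = KL² + LM² − 2·KL·LM·cos L = 30164, so MK ≈ 173.68.
Law of cosines again: cos M = (LM² + MK² − KL²)/(2·LM·MK) ≈ -0.73270, so ∠M ≈ 137.11°.
The bisector from M has length 2·LM·MK·cos(∠M/2)/(LM+MK) ≈ 36.885.

t_M ≈ 36.885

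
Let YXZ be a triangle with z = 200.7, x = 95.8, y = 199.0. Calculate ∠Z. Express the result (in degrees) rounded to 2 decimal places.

By the law of cosines, cos Z = (y² + x² − z²) / (2·y·x) ≈ 0.22288, so ∠Z ≈ 77.12°.

∠Z ≈ 77.12°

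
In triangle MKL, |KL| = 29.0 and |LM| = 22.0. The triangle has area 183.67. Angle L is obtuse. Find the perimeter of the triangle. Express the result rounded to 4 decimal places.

perimeter ≈ 99.6649

From area = ½·|KL|·|LM|·sin L, we get sin L = 2·area/(|KL|·|LM|) ≈ 0.57577.
Taking the obtuse solution, ∠L ≈ 144.85°.
Law of cosines then gives |MK| ≈ 48.665.
Perimeter = 29 + 22 + 48.665 = 99.665.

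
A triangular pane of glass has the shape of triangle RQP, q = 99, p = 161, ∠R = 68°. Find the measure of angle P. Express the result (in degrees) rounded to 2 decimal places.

∠P ≈ 75.47°

By the law of cosines, r² = q² + p² − 2·q·p·cos R = 23780, so r ≈ 154.21.
Law of cosines again: cos P = (r² + q² − p²)/(2·r·q) ≈ 0.25088, so ∠P ≈ 75.47°.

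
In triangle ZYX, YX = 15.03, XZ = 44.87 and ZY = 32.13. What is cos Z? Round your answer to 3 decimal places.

0.978

By the law of cosines, cos Z = (XZ² + ZY² − YX²) / (2·XZ·ZY) ≈ 0.97794, so ∠Z ≈ 12.06°.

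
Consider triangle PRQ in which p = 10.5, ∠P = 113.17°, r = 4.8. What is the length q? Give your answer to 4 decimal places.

Law of sines: sin R = r·sin P/p ≈ 0.42027.
Since p ≥ r, only the acute value applies: ∠R ≈ 24.85°.
Then ∠Q = 180° − ∠P − ∠R ≈ 41.98°.
Law of sines gives q = p·sin Q/sin P ≈ 7.6391.

7.6391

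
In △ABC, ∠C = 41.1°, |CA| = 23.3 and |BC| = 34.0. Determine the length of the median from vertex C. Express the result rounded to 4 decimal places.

By the law of cosines, |AB|² = |BC|² + |CA|² − 2·|BC|·|CA|·cos C = 504.94, so |AB| ≈ 22.471.
Median from C: ½√(2·|BC|² + 2·|CA|² − |AB|²) ≈ 26.893.

m_C ≈ 26.8925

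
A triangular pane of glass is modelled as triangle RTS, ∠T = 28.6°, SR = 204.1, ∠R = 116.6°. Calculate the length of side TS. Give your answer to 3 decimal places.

381.241

The third angle is ∠S = 180° − ∠R − ∠T = 34.80°.
Law of sines: TS = SR·sin R/sin T ≈ 381.24.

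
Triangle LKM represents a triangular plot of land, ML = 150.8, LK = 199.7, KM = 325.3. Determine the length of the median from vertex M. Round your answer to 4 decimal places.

Median from M: ½√(2·KM² + 2·ML² − LK²) ≈ 233.05.

233.0458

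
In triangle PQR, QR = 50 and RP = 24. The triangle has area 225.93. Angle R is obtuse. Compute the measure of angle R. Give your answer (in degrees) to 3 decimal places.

157.880

From area = ½·QR·RP·sin R, we get sin R = 2·area/(QR·RP) ≈ 0.37655.
Taking the obtuse solution, ∠R ≈ 157.88°.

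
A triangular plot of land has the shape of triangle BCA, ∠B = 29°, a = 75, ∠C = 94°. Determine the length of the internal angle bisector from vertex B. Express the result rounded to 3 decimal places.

t_B ≈ 78.894

The third angle is ∠A = 180° − ∠B − ∠C = 57.00°.
Law of sines: b = a·sin B/sin A ≈ 43.355.
Law of sines: c = a·sin C/sin A ≈ 89.209.
The bisector from B has length 2·c·a·cos(∠B/2)/(c+a) ≈ 78.894.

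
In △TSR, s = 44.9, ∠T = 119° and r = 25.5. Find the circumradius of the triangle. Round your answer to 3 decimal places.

By the law of cosines, t² = s² + r² − 2·s·r·cos T = 3776.4, so t ≈ 61.453.
Area = ½·s·r·sin T ≈ 500.7.
Circumradius = t/(2 sin T) ≈ 35.131.

35.131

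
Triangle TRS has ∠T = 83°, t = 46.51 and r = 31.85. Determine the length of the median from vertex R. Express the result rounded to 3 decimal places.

Law of sines: sin R = r·sin T/t ≈ 0.67969.
Since t ≥ r, only the acute value applies: ∠R ≈ 42.82°.
Then ∠S = 180° − ∠T − ∠R ≈ 54.18°.
Law of sines gives s = t·sin S/sin T ≈ 37.996.
Median from R: ½√(2·s² + 2·t² − r²) ≈ 39.368.

39.368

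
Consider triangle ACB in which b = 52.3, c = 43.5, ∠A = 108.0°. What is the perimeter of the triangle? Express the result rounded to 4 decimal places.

173.4762

By the law of cosines, a² = c² + b² − 2·c·b·cos A = 6033.6, so a ≈ 77.676.
Semiperimeter s = (77.676+43.5+52.3)/2 = 86.738.
Perimeter = 77.676 + 43.5 + 52.3 = 173.48.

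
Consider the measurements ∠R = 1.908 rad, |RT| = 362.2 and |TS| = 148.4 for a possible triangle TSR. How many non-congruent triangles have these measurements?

|RT|·sin R = 362.2·sin(1.908 rad) ≈ 341.8.
Since ∠R is not acute, a triangle exists only if |TS| > |RT|; here |TS| ≤ |RT|, so there is no triangle.

0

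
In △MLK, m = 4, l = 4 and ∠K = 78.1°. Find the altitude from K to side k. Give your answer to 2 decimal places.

3.11

By the law of cosines, k² = m² + l² − 2·m·l·cos K = 25.401, so k ≈ 5.04.
Area = ½·m·l·sin K ≈ 7.8281.
The altitude from K has length 2·area/k ≈ 3.1064.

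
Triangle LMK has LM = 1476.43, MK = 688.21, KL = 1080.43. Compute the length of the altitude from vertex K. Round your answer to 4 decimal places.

Semiperimeter s = (688.21 + 1080.4 + 1476.4)/2 = 1622.5.
Heron's formula: area = √(1622.5·934.33·542.11·146.11) ≈ 3.4651e+05.
The altitude from K has length 2·area/LM ≈ 469.39.

469.3939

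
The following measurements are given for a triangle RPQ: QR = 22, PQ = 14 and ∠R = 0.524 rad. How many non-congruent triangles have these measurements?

QR·sin R = 22·sin(0.524 rad) ≈ 11.01.
Since QR sin R < PQ < QR (11.01 < 14 < 22), two triangles exist.

2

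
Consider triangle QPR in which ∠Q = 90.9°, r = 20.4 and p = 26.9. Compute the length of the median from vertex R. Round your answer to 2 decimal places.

By the law of cosines, q² = p² + r² − 2·p·r·cos Q = 1157, so q ≈ 34.015.
Median from R: ½√(2·q² + 2·p² − r²) ≈ 28.918.

m_R ≈ 28.92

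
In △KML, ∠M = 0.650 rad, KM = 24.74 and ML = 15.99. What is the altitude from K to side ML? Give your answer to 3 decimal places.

h_K ≈ 14.972

By the law of cosines, LK² = KM² + ML² − 2·KM·ML·cos M = 237.9, so LK ≈ 15.424.
Area = ½·KM·ML·sin M ≈ 119.7.
The altitude from K has length 2·area/ML ≈ 14.972.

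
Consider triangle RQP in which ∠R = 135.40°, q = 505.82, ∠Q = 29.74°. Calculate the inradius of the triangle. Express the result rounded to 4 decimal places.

The third angle is ∠P = 180° − ∠R − ∠Q = 14.86°.
Law of sines: r = q·sin R/sin Q ≈ 715.96.
Law of sines: p = q·sin P/sin Q ≈ 261.5.
Area = ½·q·r·sin P ≈ 46438.
Semiperimeter s = (715.96+505.82+261.5)/2 = 741.64.
Inradius = area/s = 46438/741.64 ≈ 62.615.

62.6149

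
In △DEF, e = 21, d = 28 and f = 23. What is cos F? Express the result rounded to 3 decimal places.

cos F ≈ 0.592

By the law of cosines, cos F = (d² + e² − f²) / (2·d·e) ≈ 0.59184, so ∠F ≈ 53.71°.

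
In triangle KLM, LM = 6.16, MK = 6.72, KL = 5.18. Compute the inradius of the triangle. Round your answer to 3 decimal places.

r ≈ 1.681

Semiperimeter s = (6.16 + 6.72 + 5.18)/2 = 9.03.
Heron's formula: area = √(9.03·2.87·2.31·3.85) ≈ 15.182.
Inradius = area/s = 15.182/9.03 ≈ 1.6813.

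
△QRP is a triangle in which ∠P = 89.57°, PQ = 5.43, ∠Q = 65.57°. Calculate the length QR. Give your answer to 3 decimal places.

12.916

The third angle is ∠R = 180° − ∠P − ∠Q = 24.86°.
Law of sines: QR = PQ·sin P/sin R ≈ 12.916.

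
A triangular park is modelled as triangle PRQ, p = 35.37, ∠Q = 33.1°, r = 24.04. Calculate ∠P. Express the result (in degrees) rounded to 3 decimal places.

By the law of cosines, q² = p² + r² − 2·p·r·cos Q = 404.34, so q ≈ 20.108.
Law of cosines again: cos P = (r² + q² − p²)/(2·r·q) ≈ -0.27800, so ∠P ≈ 106.14°.

106.141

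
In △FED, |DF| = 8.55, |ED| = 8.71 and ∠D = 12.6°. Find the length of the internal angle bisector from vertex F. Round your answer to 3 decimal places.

2.228

By the law of cosines, |FE|² = |ED|² + |DF|² − 2·|ED|·|DF|·cos D = 3.6126, so |FE| ≈ 1.9007.
Law of cosines again: cos F = (|DF|² + |FE|² − |ED|²)/(2·|DF|·|FE|) ≈ 0.02618, so ∠F ≈ 88.50°.
The bisector from F has length 2·|DF|·|FE|·cos(∠F/2)/(|DF|+|FE|) ≈ 2.2277.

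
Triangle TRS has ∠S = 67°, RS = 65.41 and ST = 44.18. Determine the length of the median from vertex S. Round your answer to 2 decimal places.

By the law of cosines, TR² = RS² + ST² − 2·RS·ST·cos S = 3972.1, so TR ≈ 63.024.
Median from S: ½√(2·RS² + 2·ST² − TR²) ≈ 46.067.

m_S ≈ 46.07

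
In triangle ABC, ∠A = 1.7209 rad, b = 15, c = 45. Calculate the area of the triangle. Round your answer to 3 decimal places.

333.705

Area = ½·b·c·sin A ≈ 333.71.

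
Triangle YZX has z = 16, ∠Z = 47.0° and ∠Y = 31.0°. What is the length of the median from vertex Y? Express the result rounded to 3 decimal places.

m_Y ≈ 18.034

The third angle is ∠X = 180° − ∠Y − ∠Z = 102.00°.
Law of sines: y = z·sin Y/sin Z ≈ 11.268.
Law of sines: x = z·sin X/sin Z ≈ 21.399.
Median from Y: ½√(2·z² + 2·x² − y²) ≈ 18.034.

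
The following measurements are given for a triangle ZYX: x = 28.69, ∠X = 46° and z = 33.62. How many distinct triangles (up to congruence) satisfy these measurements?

2

z·sin X = 33.62·sin(46°) ≈ 24.18.
Since z sin X < x < z (24.18 < 28.69 < 33.62), two triangles exist.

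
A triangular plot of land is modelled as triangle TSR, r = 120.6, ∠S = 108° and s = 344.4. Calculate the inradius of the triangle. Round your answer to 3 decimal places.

Law of sines: sin R = r·sin S/s ≈ 0.33304.
Since s ≥ r, only the acute value applies: ∠R ≈ 19.45°.
Then ∠T = 180° − ∠S − ∠R ≈ 52.55°.
Law of sines gives t = s·sin T/sin S ≈ 287.47.
Area = ½·s·r·sin T ≈ 16486.
Semiperimeter p = (287.47+344.4+120.6)/2 = 376.24.
Inradius = area/p = 16486/376.24 ≈ 43.819.

43.819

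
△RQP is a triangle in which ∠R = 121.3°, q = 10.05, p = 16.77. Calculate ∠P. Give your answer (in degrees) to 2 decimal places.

∠P ≈ 37.37°

By the law of cosines, r² = q² + p² − 2·q·p·cos R = 557.35, so r ≈ 23.608.
Law of cosines again: cos P = (r² + q² − p²)/(2·r·q) ≈ 0.79473, so ∠P ≈ 37.37°.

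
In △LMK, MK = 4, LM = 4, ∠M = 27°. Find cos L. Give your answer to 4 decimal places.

By the law of cosines, KL² = LM² + MK² − 2·LM·MK·cos M = 3.4878, so KL ≈ 1.8676.
Law of cosines again: cos L = (KL² + LM² − MK²)/(2·KL·LM) ≈ 0.23345, so ∠L ≈ 76.50°.

cos L ≈ 0.2334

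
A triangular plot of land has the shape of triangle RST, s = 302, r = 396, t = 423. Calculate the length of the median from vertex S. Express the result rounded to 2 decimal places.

380.88

Median from S: ½√(2·t² + 2·r² − s²) ≈ 380.88.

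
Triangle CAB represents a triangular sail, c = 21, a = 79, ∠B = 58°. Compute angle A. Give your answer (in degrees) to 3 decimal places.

∠A ≈ 107.297°

By the law of cosines, b² = c² + a² − 2·c·a·cos B = 4923.7, so b ≈ 70.169.
Law of cosines again: cos A = (b² + c² − a²)/(2·b·c) ≈ -0.29733, so ∠A ≈ 107.30°.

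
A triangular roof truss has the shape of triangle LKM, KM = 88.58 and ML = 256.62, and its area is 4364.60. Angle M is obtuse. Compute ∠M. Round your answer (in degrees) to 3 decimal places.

∠M ≈ 157.417°

From area = ½·KM·ML·sin M, we get sin M = 2·area/(KM·ML) ≈ 0.38402.
Taking the obtuse solution, ∠M ≈ 157.42°.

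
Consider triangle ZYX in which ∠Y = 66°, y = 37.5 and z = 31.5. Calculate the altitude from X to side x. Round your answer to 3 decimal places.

h_X ≈ 28.777

Law of sines: sin Z = z·sin Y/y ≈ 0.76738.
Since y ≥ z, only the acute value applies: ∠Z ≈ 50.12°.
Then ∠X = 180° − ∠Y − ∠Z ≈ 63.88°.
Law of sines gives x = y·sin X/sin Y ≈ 36.857.
Area = ½·y·z·sin X ≈ 530.31.
The altitude from X has length 2·area/x ≈ 28.777.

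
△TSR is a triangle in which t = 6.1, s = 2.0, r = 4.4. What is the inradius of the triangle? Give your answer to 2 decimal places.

Semiperimeter p = (6.1 + 2 + 4.4)/2 = 6.25.
Heron's formula: area = √(6.25·0.15·4.25·1.85) ≈ 2.715.
Inradius = area/p = 2.715/6.25 ≈ 0.4344.

0.43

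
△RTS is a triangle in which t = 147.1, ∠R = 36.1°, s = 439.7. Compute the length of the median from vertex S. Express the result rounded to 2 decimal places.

By the law of cosines, r² = t² + s² − 2·t·s·cos R = 1.1045e+05, so r ≈ 332.34.
Median from S: ½√(2·r² + 2·t² − s²) ≈ 133.09.

m_S ≈ 133.09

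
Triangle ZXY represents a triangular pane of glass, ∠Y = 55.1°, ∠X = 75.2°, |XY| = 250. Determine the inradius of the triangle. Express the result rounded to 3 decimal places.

The third angle is ∠Z = 180° − ∠X − ∠Y = 49.70°.
Law of sines: |YZ| = |XY|·sin X/sin Z ≈ 316.92.
Law of sines: |ZX| = |XY|·sin Y/sin Z ≈ 268.84.
Area = ½·|XY|·|YZ|·sin Y ≈ 32490.
Semiperimeter s = (250+316.92+268.84)/2 = 417.88.
Inradius = area/s = 32490/417.88 ≈ 77.75.

77.750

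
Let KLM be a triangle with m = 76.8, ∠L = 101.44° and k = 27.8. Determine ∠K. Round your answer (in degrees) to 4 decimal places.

∠K ≈ 18.3157°

By the law of cosines, l² = m² + k² − 2·m·k·cos L = 7518, so l ≈ 86.706.
Law of cosines again: cos K = (l² + m² − k²)/(2·l·m) ≈ 0.94934, so ∠K ≈ 18.32°.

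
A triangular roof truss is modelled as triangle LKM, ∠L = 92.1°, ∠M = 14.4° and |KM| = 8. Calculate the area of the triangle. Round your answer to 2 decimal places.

The third angle is ∠K = 180° − ∠M − ∠L = 73.50°.
Law of sines: |ML| = |KM|·sin K/sin L ≈ 7.6757.
Law of sines: |LK| = |KM|·sin M/sin L ≈ 1.9909.
Area = ½·|KM|·|ML|·sin M ≈ 7.6355.

area ≈ 7.64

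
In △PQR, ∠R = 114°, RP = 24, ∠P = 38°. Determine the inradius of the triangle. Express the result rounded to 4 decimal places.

The third angle is ∠Q = 180° − ∠R − ∠P = 28.00°.
Law of sines: QR = RP·sin P/sin Q ≈ 31.473.
Law of sines: PQ = RP·sin R/sin Q ≈ 46.702.
Area = ½·RP·QR·sin R ≈ 345.03.
Semiperimeter s = (31.473+24+46.702)/2 = 51.088.
Inradius = area/s = 345.03/51.088 ≈ 6.7537.

6.7537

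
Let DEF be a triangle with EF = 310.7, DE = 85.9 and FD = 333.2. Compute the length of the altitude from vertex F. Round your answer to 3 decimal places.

Semiperimeter s = (310.7 + 333.2 + 85.9)/2 = 364.9.
Heron's formula: area = √(364.9·54.2·31.7·279) ≈ 13226.
The altitude from F has length 2·area/DE ≈ 307.93.

h_F ≈ 307.932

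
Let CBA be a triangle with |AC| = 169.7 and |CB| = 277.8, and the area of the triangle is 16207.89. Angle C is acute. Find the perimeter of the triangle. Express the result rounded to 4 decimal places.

From area = ½·|AC|·|CB|·sin C, we get sin C = 2·area/(|AC|·|CB|) ≈ 0.68761.
Taking the acute solution, ∠C ≈ 43.44°.
Law of cosines then gives |BA| ≈ 193.68.
Perimeter = 193.68 + 169.7 + 277.8 = 641.18.

641.1808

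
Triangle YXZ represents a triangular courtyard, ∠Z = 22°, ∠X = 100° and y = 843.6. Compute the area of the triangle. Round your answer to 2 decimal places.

area ≈ 154792.37

The third angle is ∠Y = 180° − ∠X − ∠Z = 58.00°.
Law of sines: x = y·sin X/sin Y ≈ 979.64.
Law of sines: z = y·sin Z/sin Y ≈ 372.64.
Area = ½·y·x·sin Z ≈ 1.5479e+05.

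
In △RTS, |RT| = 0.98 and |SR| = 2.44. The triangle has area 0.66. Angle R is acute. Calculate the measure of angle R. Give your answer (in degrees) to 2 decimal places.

33.51

From area = ½·|SR|·|RT|·sin R, we get sin R = 2·area/(|SR|·|RT|) ≈ 0.55202.
Taking the acute solution, ∠R ≈ 33.51°.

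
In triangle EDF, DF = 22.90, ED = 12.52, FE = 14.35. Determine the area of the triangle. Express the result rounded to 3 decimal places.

area ≈ 80.216

Semiperimeter s = (22.9 + 14.35 + 12.52)/2 = 24.885.
Heron's formula: area = √(24.885·1.985·10.535·12.365) ≈ 80.216.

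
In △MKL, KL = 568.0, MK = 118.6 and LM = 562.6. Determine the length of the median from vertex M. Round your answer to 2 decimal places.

Median from M: ½√(2·LM² + 2·MK² − KL²) ≈ 290.92.

290.92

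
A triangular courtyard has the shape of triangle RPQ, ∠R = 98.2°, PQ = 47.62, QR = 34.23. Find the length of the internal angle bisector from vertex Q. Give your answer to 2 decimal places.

t_Q ≈ 37.83

Law of sines: sin P = QR·sin R/PQ ≈ 0.71147.
Since PQ ≥ QR, only the acute value applies: ∠P ≈ 45.35°.
Then ∠Q = 180° − ∠R − ∠P ≈ 36.45°.
Law of sines gives RP = PQ·sin Q/sin R ≈ 28.581.
The bisector from Q has length 2·PQ·QR·cos(∠Q/2)/(PQ+QR) ≈ 37.832.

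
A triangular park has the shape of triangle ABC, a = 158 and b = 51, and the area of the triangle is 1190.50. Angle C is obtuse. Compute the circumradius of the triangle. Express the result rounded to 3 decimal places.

350.733

From area = ½·a·b·sin C, we get sin C = 2·area/(a·b) ≈ 0.29548.
Taking the obtuse solution, ∠C ≈ 162.81°.
Law of cosines then gives c ≈ 207.27.
Circumradius = c/(2 sin C) ≈ 350.73.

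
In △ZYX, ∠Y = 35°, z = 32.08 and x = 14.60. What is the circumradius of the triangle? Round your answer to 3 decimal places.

R ≈ 18.998

By the law of cosines, y² = x² + z² − 2·x·z·cos Y = 474.96, so y ≈ 21.794.
Area = ½·x·z·sin Y ≈ 134.32.
Circumradius = y/(2 sin Y) ≈ 18.998.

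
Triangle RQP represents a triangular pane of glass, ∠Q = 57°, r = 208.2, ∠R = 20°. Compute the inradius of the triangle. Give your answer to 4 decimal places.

78.9472

The third angle is ∠P = 180° − ∠R − ∠Q = 103.00°.
Law of sines: q = r·sin Q/sin R ≈ 510.53.
Law of sines: p = r·sin P/sin R ≈ 593.13.
Area = ½·r·q·sin P ≈ 51784.
Semiperimeter s = (208.2+510.53+593.13)/2 = 655.93.
Inradius = area/s = 51784/655.93 ≈ 78.947.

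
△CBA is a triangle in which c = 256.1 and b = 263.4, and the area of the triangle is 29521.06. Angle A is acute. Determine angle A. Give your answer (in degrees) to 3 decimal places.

∠A ≈ 61.076°

From area = ½·c·b·sin A, we get sin A = 2·area/(c·b) ≈ 0.87526.
Taking the acute solution, ∠A ≈ 61.08°.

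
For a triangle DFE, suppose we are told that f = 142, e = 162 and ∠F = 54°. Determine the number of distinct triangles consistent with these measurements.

e·sin F = 162·sin(54°) ≈ 131.1.
Since e sin F < f < e (131.1 < 142 < 162), two triangles exist.

2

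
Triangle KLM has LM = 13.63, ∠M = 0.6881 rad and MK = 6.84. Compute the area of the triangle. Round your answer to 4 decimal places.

29.6036

Area = ½·LM·MK·sin M ≈ 29.604.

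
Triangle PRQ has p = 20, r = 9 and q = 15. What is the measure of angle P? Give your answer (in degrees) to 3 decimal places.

By the law of cosines, cos P = (r² + q² − p²) / (2·r·q) ≈ -0.34815, so ∠P ≈ 110.37°.

110.374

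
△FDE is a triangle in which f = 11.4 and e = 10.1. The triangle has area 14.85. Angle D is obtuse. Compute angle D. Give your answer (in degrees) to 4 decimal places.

165.0517

From area = ½·e·f·sin D, we get sin D = 2·area/(e·f) ≈ 0.25795.
Taking the obtuse solution, ∠D ≈ 165.05°.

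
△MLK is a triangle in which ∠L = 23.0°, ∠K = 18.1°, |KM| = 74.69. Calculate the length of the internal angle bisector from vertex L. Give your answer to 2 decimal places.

t_L ≈ 79.04

The third angle is ∠M = 180° − ∠L − ∠K = 138.90°.
Law of sines: |LK| = |KM|·sin M/sin L ≈ 125.66.
Law of sines: |ML| = |KM|·sin K/sin L ≈ 59.387.
The bisector from L has length 2·|ML|·|LK|·cos(∠L/2)/(|ML|+|LK|) ≈ 79.037.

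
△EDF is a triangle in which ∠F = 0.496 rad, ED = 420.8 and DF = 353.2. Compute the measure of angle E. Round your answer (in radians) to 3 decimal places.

Law of sines: sin E = DF·sin F/ED ≈ 0.39946.
Since ED ≥ DF, only the acute value applies: ∠E ≈ 0.411 rad.
Then ∠D = π − ∠F − ∠E ≈ 2.235 rad.

∠E ≈ 0.411 rad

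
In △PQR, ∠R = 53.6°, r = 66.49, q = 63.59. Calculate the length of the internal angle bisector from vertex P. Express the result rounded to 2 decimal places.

Law of sines: sin Q = q·sin R/r ≈ 0.76979.
Since r ≥ q, only the acute value applies: ∠Q ≈ 50.33°.
Then ∠P = 180° − ∠R − ∠Q ≈ 76.07°.
Law of sines gives p = r·sin P/sin R ≈ 80.176.
The bisector from P has length 2·q·r·cos(∠P/2)/(q+r) ≈ 51.204.

51.20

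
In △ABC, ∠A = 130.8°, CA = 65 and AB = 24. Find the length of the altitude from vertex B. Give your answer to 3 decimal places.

h_B ≈ 18.168

By the law of cosines, BC² = CA² + AB² − 2·CA·AB·cos A = 6839.7, so BC ≈ 82.702.
Area = ½·CA·AB·sin A ≈ 590.46.
The altitude from B has length 2·area/CA ≈ 18.168.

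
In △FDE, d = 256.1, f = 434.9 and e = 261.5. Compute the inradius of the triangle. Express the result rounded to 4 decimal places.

r ≈ 64.0687

Semiperimeter s = (434.9 + 256.1 + 261.5)/2 = 476.25.
Heron's formula: area = √(476.25·41.35·220.15·214.75) ≈ 30513.
Inradius = area/s = 30513/476.25 ≈ 64.069.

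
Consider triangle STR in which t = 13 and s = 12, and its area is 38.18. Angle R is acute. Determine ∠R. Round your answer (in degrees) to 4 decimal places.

29.3069

From area = ½·s·t·sin R, we get sin R = 2·area/(s·t) ≈ 0.48949.
Taking the acute solution, ∠R ≈ 29.31°.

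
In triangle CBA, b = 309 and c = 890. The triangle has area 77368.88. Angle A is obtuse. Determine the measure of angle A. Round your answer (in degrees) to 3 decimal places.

145.760

From area = ½·c·b·sin A, we get sin A = 2·area/(c·b) ≈ 0.56266.
Taking the obtuse solution, ∠A ≈ 145.76°.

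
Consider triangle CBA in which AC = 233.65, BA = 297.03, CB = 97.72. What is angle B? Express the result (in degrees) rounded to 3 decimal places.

By the law of cosines, cos B = (CB² + BA² − AC²) / (2·CB·BA) ≈ 0.74389, so ∠B ≈ 41.94°.

41.937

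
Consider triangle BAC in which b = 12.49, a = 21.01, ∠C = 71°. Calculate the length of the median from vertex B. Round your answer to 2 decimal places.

19.87

By the law of cosines, c² = b² + a² − 2·b·a·cos C = 426.55, so c ≈ 20.653.
Median from B: ½√(2·a² + 2·c² − b²) ≈ 19.874.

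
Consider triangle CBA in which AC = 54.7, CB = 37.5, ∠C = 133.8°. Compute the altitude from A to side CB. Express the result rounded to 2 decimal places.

By the law of cosines, BA² = AC² + CB² − 2·AC·CB·cos C = 7237.9, so BA ≈ 85.076.
Area = ½·AC·CB·sin C ≈ 740.26.
The altitude from A has length 2·area/CB ≈ 39.48.

39.48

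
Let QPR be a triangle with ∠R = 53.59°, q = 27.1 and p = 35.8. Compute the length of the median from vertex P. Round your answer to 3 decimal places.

21.885

By the law of cosines, r² = q² + p² − 2·q·p·cos R = 864.33, so r ≈ 29.4.
Median from P: ½√(2·r² + 2·q² − p²) ≈ 21.885.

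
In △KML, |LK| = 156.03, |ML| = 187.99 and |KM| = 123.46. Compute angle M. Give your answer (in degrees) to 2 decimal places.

By the law of cosines, cos M = (|KM|² + |ML|² − |LK|²) / (2·|KM|·|ML|) ≈ 0.56523, so ∠M ≈ 55.58°.

∠M ≈ 55.58°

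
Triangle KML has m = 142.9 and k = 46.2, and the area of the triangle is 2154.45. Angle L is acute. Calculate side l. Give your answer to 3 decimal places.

From area = ½·k·m·sin L, we get sin L = 2·area/(k·m) ≈ 0.65267.
Taking the acute solution, ∠L ≈ 40.74°.
Law of cosines then gives l ≈ 112.03.

112.031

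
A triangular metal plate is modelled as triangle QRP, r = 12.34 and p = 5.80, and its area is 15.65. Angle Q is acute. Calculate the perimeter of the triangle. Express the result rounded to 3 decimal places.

perimeter ≈ 25.702

From area = ½·r·p·sin Q, we get sin Q = 2·area/(r·p) ≈ 0.43732.
Taking the acute solution, ∠Q ≈ 25.93°.
Law of cosines then gives q ≈ 7.5621.
Perimeter = 7.5621 + 12.34 + 5.8 = 25.702.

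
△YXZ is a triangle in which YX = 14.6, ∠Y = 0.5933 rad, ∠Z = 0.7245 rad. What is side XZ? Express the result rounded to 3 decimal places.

12.316

The third angle is ∠X = π − ∠Z − ∠Y = 1.8238 rad.
Law of sines: XZ = YX·sin Y/sin Z ≈ 12.316.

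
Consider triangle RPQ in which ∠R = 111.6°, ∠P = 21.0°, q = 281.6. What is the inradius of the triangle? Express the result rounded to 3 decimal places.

46.353

The third angle is ∠Q = 180° − ∠R − ∠P = 47.40°.
Law of sines: r = q·sin R/sin Q ≈ 355.69.
Law of sines: p = q·sin P/sin Q ≈ 137.1.
Area = ½·q·r·sin P ≈ 17948.
Semiperimeter s = (355.69+137.1+281.6)/2 = 387.2.
Inradius = area/s = 17948/387.2 ≈ 46.353.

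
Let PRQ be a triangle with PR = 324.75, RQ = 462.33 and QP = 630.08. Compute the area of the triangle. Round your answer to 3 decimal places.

Semiperimeter s = (462.33 + 630.08 + 324.75)/2 = 708.58.
Heron's formula: area = √(708.58·246.25·78.5·383.83) ≈ 72508.

area ≈ 72508.154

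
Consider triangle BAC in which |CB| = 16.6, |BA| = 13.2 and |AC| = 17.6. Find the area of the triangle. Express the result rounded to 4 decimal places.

area ≈ 103.8157

Semiperimeter s = (17.6 + 16.6 + 13.2)/2 = 23.7.
Heron's formula: area = √(23.7·6.1·7.1·10.5) ≈ 103.82.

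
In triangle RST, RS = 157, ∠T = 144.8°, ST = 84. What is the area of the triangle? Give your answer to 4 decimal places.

Law of sines: sin R = ST·sin T/RS ≈ 0.30841.
Since RS ≥ ST, only the acute value applies: ∠R ≈ 17.96°.
Then ∠S = 180° − ∠T − ∠R ≈ 17.24°.
Law of sines gives TR = RS·sin S/sin T ≈ 80.707.
Area = ½·RS·ST·sin S ≈ 1953.9.

area ≈ 1953.9207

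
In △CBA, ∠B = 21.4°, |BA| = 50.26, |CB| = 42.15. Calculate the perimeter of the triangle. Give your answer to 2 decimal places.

perimeter ≈ 111.33

By the law of cosines, |AC|² = |CB|² + |BA|² − 2·|CB|·|BA|·cos B = 357.88, so |AC| ≈ 18.918.
Semiperimeter s = (50.26+18.918+42.15)/2 = 55.664.
Perimeter = 50.26 + 18.918 + 42.15 = 111.33.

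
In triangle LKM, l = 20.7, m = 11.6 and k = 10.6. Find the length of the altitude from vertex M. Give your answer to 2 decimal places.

Semiperimeter s = (20.7 + 10.6 + 11.6)/2 = 21.45.
Heron's formula: area = √(21.45·0.75·10.85·9.85) ≈ 41.465.
The altitude from M has length 2·area/m ≈ 7.1491.

h_M ≈ 7.15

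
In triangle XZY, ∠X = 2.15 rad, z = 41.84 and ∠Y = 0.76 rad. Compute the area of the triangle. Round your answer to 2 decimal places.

The third angle is ∠Z = π − ∠Y − ∠X = 0.232 rad.
Law of sines: x = z·sin X/sin Z ≈ 152.56.
Law of sines: y = z·sin Y/sin Z ≈ 125.58.
Area = ½·z·x·sin Y ≈ 2198.7.

area ≈ 2198.67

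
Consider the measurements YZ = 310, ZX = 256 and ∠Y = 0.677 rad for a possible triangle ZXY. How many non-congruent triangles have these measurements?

2

YZ·sin Y = 310·sin(0.677 rad) ≈ 194.2.
Since YZ sin Y < ZX < YZ (194.2 < 256 < 310), two triangles exist.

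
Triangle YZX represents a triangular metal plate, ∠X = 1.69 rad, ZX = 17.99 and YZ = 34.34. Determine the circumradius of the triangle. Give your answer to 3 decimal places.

Law of sines: sin Y = ZX·sin X/YZ ≈ 0.52016.
Since YZ ≥ ZX, only the acute value applies: ∠Y ≈ 0.547 rad.
Then ∠Z = π − ∠X − ∠Y ≈ 0.905 rad.
Law of sines gives XY = YZ·sin Z/sin X ≈ 27.189.
Circumradius = YZ/(2 sin X) ≈ 17.293.

17.293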